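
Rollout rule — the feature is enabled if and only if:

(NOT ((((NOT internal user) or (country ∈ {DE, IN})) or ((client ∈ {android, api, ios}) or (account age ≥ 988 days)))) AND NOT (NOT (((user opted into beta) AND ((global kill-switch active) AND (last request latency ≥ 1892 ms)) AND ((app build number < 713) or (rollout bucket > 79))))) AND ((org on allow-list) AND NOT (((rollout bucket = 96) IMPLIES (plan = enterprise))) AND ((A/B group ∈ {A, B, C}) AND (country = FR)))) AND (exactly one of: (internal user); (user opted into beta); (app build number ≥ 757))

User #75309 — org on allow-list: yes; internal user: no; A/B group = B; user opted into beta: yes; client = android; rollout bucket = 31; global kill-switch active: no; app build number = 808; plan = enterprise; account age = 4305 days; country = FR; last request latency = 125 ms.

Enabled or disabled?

Disabled

Atomic conditions:
  NOT internal user: no → true
  country ∈ {DE, IN}: FR is not in the set → false
  client ∈ {android, api, ios}: android is in the set → true
  account age ≥ 988 days: 4305 ≥ 988 is true
  user opted into beta: yes → true
  global kill-switch active: no → false
  last request latency ≥ 1892 ms: 125 ≥ 1892 is false
  app build number < 713: 808 < 713 is false
  rollout bucket > 79: 31 > 79 is false
  org on allow-list: yes → true
  rollout bucket = 96: 31 == 96 is false
  plan = enterprise: enterprise == enterprise is true
  A/B group ∈ {A, B, C}: B is in the set → true
  country = FR: FR == FR is true
  internal user: no → false
  app build number ≥ 757: 808 ≥ 757 is true
Combine:
[1.1.1.1] true OR false = true
[1.1.1.2] true OR true = true
[1.1.1] true OR true = true
[1.1] NOT true = false
[1.2.1.1.2] false AND false = false
[1.2.1.1.3] false OR false = false
[1.2.1.1] true AND false AND false = false
[1.2.1] NOT false = true
[1.2] NOT true = false
[1.3.2.1] false → true (antecedent false ⇒ implication holds) = true
[1.3.2] NOT true = false
[1.3.3] true AND true = true
[1.3] true AND false AND true = false
[1] false AND false AND false = false
[2] exactly-one(false, true, true) = false
[root] false AND false = false
Overall: false → disabled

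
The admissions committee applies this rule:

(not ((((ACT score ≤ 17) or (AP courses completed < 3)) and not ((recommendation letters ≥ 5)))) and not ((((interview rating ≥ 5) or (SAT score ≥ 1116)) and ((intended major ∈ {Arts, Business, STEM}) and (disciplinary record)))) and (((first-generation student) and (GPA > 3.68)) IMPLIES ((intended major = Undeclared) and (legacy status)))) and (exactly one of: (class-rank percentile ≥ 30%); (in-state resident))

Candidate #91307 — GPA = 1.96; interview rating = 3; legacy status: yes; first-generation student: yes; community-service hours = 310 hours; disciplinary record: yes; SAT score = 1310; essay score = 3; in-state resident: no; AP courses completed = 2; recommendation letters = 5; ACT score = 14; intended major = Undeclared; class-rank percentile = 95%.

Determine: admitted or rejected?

Atomic conditions:
  ACT score ≤ 17: 14 ≤ 17 is true
  AP courses completed < 3: 2 < 3 is true
  recommendation letters ≥ 5: 5 ≥ 5 is true
  interview rating ≥ 5: 3 ≥ 5 is false
  SAT score ≥ 1116: 1310 ≥ 1116 is true
  intended major ∈ {Arts, Business, STEM}: Undeclared is not in the set → false
  disciplinary record: yes → true
  first-generation student: yes → true
  GPA > 3.68: 1.96 > 3.68 is false
  intended major = Undeclared: Undeclared == Undeclared is true
  legacy status: yes → true
  class-rank percentile ≥ 30%: 95 ≥ 30 is true
  in-state resident: no → false
Combine:
[1.1.1.1] true OR true = true
[1.1.1.2] NOT true = false
[1.1.1] true AND false = false
[1.1] NOT false = true
[1.2.1.1] false OR true = true
[1.2.1.2] false AND true = false
[1.2.1] true AND false = false
[1.2] NOT false = true
[1.3.1] true AND false = false
[1.3.2] true AND true = true
[1.3] false → true (antecedent false ⇒ implication holds) = true
[1] true AND true AND true = true
[2] exactly-one(true, false) = true
[root] true AND true = true
Overall: true → admitted

Admitted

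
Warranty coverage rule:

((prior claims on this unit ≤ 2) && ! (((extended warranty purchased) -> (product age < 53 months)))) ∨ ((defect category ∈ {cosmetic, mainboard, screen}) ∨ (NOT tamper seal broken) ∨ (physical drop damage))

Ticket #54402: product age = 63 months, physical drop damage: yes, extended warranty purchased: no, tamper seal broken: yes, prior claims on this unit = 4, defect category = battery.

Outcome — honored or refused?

Atomic conditions:
  prior claims on this unit ≤ 2: 4 ≤ 2 is false
  extended warranty purchased: no → false
  product age < 53 months: 63 < 53 is false
  defect category ∈ {cosmetic, mainboard, screen}: battery is not in the set → false
  NOT tamper seal broken: yes → false
  physical drop damage: yes → true
Combine:
[1.2.1] false → false (antecedent false ⇒ implication holds) = true
[1.2] NOT true = false
[1] false AND false = false
[2] false OR false OR true = true
[root] false OR true = true
Overall: true → honored

Honored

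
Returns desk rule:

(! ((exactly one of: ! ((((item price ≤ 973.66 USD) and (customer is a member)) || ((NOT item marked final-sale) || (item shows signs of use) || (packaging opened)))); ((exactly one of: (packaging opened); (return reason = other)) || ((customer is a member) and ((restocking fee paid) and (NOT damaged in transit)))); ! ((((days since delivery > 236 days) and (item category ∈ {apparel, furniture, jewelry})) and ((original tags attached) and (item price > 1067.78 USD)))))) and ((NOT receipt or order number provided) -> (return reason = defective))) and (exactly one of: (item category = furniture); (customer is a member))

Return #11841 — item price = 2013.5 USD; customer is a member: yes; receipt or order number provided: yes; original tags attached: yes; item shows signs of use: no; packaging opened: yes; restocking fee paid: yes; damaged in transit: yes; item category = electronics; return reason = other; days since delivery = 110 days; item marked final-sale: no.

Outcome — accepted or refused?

Atomic conditions:
  item price ≤ 973.66 USD: 2013.5 ≤ 973.66 is false
  customer is a member: yes → true
  NOT item marked final-sale: no → true
  item shows signs of use: no → false
  packaging opened: yes → true
  return reason = other: other == other is true
  restocking fee paid: yes → true
  NOT damaged in transit: yes → false
  days since delivery > 236 days: 110 > 236 is false
  item category ∈ {apparel, furniture, jewelry}: electronics is not in the set → false
  original tags attached: yes → true
  item price > 1067.78 USD: 2013.5 > 1067.78 is true
  NOT receipt or order number provided: yes → false
  return reason = defective: other == defective is false
  item category = furniture: electronics == furniture is false
Combine:
[1.1.1.1.1.1] false AND true = false
[1.1.1.1.1.2] true OR false OR true = true
[1.1.1.1.1] false OR true = true
[1.1.1.1] NOT true = false
[1.1.1.2.1] exactly-one(true, true) = false
[1.1.1.2.2.2] true AND false = false
[1.1.1.2.2] true AND false = false
[1.1.1.2] false OR false = false
[1.1.1.3.1.1] false AND false = false
[1.1.1.3.1.2] true AND true = true
[1.1.1.3.1] false AND true = false
[1.1.1.3] NOT false = true
[1.1.1] exactly-one(false, false, true) = true
[1.1] NOT true = false
[1.2] false → false (antecedent false ⇒ implication holds) = true
[1] false AND true = false
[2] exactly-one(false, true) = true
[root] false AND true = false
Overall: false → refused

Refused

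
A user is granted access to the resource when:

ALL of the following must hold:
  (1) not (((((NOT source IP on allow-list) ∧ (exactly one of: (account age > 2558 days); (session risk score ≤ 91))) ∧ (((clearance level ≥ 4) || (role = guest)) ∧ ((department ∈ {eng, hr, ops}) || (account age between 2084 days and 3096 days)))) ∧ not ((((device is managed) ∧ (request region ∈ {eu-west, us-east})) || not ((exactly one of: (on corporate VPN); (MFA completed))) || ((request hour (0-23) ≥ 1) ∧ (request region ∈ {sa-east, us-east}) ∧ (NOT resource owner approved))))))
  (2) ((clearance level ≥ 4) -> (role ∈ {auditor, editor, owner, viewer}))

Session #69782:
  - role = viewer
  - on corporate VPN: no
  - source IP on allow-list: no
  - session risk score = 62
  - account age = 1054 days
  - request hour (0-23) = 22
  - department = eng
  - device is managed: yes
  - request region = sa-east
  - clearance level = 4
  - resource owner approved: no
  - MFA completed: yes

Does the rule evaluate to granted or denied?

Atomic conditions:
  NOT source IP on allow-list: no → true
  account age > 2558 days: 1054 > 2558 is false
  session risk score ≤ 91: 62 ≤ 91 is true
  clearance level ≥ 4: 4 ≥ 4 is true
  role = guest: viewer == guest is false
  department ∈ {eng, hr, ops}: eng is in the set → true
  account age between 2084 days and 3096 days: 1054 in [2084, 3096] is false
  device is managed: yes → true
  request region ∈ {eu-west, us-east}: sa-east is not in the set → false
  on corporate VPN: no → false
  MFA completed: yes → true
  request hour (0-23) ≥ 1: 22 ≥ 1 is true
  request region ∈ {sa-east, us-east}: sa-east is in the set → true
  NOT resource owner approved: no → true
  role ∈ {auditor, editor, owner, viewer}: viewer is in the set → true
Combine:
[1.1.1.1.2] exactly-one(false, true) = true
[1.1.1.1] true AND true = true
[1.1.1.2.1] true OR false = true
[1.1.1.2.2] true OR false = true
[1.1.1.2] true AND true = true
[1.1.1] true AND true = true
[1.1.2.1.1] true AND false = false
[1.1.2.1.2.1] exactly-one(false, true) = true
[1.1.2.1.2] NOT true = false
[1.1.2.1.3] true AND true AND true = true
[1.1.2.1] false OR false OR true = true
[1.1.2] NOT true = false
[1.1] true AND false = false
[1] NOT false = true
[2] true → true = true
[root] true AND true = true
Overall: true → granted

Granted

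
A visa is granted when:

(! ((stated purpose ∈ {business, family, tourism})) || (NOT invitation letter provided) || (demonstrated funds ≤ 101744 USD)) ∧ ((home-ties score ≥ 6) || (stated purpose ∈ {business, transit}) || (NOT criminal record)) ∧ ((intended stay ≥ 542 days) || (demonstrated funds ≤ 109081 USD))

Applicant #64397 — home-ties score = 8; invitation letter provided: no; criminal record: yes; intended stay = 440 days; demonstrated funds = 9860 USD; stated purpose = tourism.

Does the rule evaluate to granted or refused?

Atomic conditions:
  stated purpose ∈ {business, family, tourism}: tourism is in the set → true
  NOT invitation letter provided: no → true
  demonstrated funds ≤ 101744 USD: 9860 ≤ 101744 is true
  home-ties score ≥ 6: 8 ≥ 6 is true
  stated purpose ∈ {business, transit}: tourism is not in the set → false
  NOT criminal record: yes → false
  intended stay ≥ 542 days: 440 ≥ 542 is false
  demonstrated funds ≤ 109081 USD: 9860 ≤ 109081 is true
Combine:
[1.1] NOT true = false
[1] false OR true OR true = true
[2] true OR false OR false = true
[3] false OR true = true
[root] true AND true AND true = true
Overall: true → granted

Granted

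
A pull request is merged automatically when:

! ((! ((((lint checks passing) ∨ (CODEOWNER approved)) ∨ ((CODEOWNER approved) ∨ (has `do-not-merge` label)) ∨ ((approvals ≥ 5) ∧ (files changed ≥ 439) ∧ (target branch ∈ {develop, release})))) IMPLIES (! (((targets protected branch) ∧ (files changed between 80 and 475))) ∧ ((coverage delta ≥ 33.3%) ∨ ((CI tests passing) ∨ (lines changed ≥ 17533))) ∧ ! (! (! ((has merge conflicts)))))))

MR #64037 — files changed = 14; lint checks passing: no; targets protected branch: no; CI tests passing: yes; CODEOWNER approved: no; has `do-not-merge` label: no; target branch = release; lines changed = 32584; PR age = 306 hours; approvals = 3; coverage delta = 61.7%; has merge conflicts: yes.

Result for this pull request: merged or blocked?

Atomic conditions:
  lint checks passing: no → false
  CODEOWNER approved: no → false
  has `do-not-merge` label: no → false
  approvals ≥ 5: 3 ≥ 5 is false
  files changed ≥ 439: 14 ≥ 439 is false
  target branch ∈ {develop, release}: release is in the set → true
  targets protected branch: no → false
  files changed between 80 and 475: 14 in [80, 475] is false
  coverage delta ≥ 33.3%: 61.7 ≥ 33.3 is true
  CI tests passing: yes → true
  lines changed ≥ 17533: 32584 ≥ 17533 is true
  has merge conflicts: yes → true
Combine:
[1.1.1.1] false OR false = false
[1.1.1.2] false OR false = false
[1.1.1.3] false AND false AND true = false
[1.1.1] false OR false OR false = false
[1.1] NOT false = true
[1.2.1.1] false AND false = false
[1.2.1] NOT false = true
[1.2.2.2] true OR true = true
[1.2.2] true OR true = true
[1.2.3.1.1] NOT true = false
[1.2.3.1] NOT false = true
[1.2.3] NOT true = false
[1.2] true AND true AND false = false
[1] true → false = false
[root] NOT false = true
Overall: true → merged

Merged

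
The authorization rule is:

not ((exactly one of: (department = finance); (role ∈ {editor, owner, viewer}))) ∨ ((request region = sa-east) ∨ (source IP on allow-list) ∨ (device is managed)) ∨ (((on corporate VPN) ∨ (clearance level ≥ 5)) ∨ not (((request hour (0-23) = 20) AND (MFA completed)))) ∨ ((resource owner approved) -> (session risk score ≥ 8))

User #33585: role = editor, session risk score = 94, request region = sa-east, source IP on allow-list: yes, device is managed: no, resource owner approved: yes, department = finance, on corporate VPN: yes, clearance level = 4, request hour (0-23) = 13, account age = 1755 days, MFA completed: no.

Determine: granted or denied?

Granted

Atomic conditions:
  department = finance: finance == finance is true
  role ∈ {editor, owner, viewer}: editor is in the set → true
  request region = sa-east: sa-east == sa-east is true
  source IP on allow-list: yes → true
  device is managed: no → false
  on corporate VPN: yes → true
  clearance level ≥ 5: 4 ≥ 5 is false
  request hour (0-23) = 20: 13 == 20 is false
  MFA completed: no → false
  resource owner approved: yes → true
  session risk score ≥ 8: 94 ≥ 8 is true
Combine:
[1.1] exactly-one(true, true) = false
[1] NOT false = true
[2] true OR true OR false = true
[3.1] true OR false = true
[3.2.1] false AND false = false
[3.2] NOT false = true
[3] true OR true = true
[4] true → true = true
[root] true OR true OR true OR true = true
Overall: true → granted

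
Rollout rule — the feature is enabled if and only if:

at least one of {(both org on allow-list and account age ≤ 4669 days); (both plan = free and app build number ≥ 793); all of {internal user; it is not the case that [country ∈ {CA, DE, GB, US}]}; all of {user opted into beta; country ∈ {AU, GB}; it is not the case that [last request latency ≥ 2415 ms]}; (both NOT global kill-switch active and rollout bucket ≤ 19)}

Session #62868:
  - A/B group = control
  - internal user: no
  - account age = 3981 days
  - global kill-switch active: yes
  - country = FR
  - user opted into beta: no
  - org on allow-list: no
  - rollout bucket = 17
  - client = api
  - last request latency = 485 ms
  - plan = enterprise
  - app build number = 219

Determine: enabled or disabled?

Atomic conditions:
  org on allow-list: no → false
  account age ≤ 4669 days: 3981 ≤ 4669 is true
  plan = free: enterprise == free is false
  app build number ≥ 793: 219 ≥ 793 is false
  internal user: no → false
  country ∈ {CA, DE, GB, US}: FR is not in the set → false
  user opted into beta: no → false
  country ∈ {AU, GB}: FR is not in the set → false
  last request latency ≥ 2415 ms: 485 ≥ 2415 is false
  NOT global kill-switch active: yes → false
  rollout bucket ≤ 19: 17 ≤ 19 is true
Combine:
[1] false AND true = false
[2] false AND false = false
[3.2] NOT false = true
[3] false AND true = false
[4.3] NOT false = true
[4] false AND false AND true = false
[5] false AND true = false
[root] false OR false OR false OR false OR false = false
Overall: false → disabled

Disabled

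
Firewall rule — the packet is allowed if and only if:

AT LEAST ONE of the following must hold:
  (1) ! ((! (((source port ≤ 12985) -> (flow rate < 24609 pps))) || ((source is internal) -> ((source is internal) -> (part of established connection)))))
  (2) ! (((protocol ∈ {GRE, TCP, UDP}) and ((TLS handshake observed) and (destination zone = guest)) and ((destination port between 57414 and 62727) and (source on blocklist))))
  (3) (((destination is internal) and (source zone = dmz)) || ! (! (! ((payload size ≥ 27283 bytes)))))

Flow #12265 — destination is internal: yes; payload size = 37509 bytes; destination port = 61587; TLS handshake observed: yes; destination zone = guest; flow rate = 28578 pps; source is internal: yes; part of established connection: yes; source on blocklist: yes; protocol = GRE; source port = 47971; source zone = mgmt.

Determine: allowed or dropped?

Dropped

Atomic conditions:
  source port ≤ 12985: 47971 ≤ 12985 is false
  flow rate < 24609 pps: 28578 < 24609 is false
  source is internal: yes → true
  part of established connection: yes → true
  protocol ∈ {GRE, TCP, UDP}: GRE is in the set → true
  TLS handshake observed: yes → true
  destination zone = guest: guest == guest is true
  destination port between 57414 and 62727: 61587 in [57414, 62727] is true
  source on blocklist: yes → true
  destination is internal: yes → true
  source zone = dmz: mgmt == dmz is false
  payload size ≥ 27283 bytes: 37509 ≥ 27283 is true
Combine:
[1.1.1.1] false → false (antecedent false ⇒ implication holds) = true
[1.1.1] NOT true = false
[1.1.2.2] true → true = true
[1.1.2] true → true = true
[1.1] false OR true = true
[1] NOT true = false
[2.1.2] true AND true = true
[2.1.3] true AND true = true
[2.1] true AND true AND true = true
[2] NOT true = false
[3.1] true AND false = false
[3.2.1.1] NOT true = false
[3.2.1] NOT false = true
[3.2] NOT true = false
[3] false OR false = false
[root] false OR false OR false = false
Overall: false → dropped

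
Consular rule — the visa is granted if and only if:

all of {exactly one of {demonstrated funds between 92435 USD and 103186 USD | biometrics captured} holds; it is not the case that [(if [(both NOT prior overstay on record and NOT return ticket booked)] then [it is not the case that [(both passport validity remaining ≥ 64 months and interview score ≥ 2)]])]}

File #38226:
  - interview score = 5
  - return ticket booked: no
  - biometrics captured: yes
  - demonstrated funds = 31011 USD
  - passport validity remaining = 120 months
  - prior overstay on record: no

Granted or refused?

Atomic conditions:
  demonstrated funds between 92435 USD and 103186 USD: 31011 in [92435, 103186] is false
  biometrics captured: yes → true
  NOT prior overstay on record: no → true
  NOT return ticket booked: no → true
  passport validity remaining ≥ 64 months: 120 ≥ 64 is true
  interview score ≥ 2: 5 ≥ 2 is true
Combine:
[1] exactly-one(false, true) = true
[2.1.1] true AND true = true
[2.1.2.1] true AND true = true
[2.1.2] NOT true = false
[2.1] true → false = false
[2] NOT false = true
[root] true AND true = true
Overall: true → granted

Granted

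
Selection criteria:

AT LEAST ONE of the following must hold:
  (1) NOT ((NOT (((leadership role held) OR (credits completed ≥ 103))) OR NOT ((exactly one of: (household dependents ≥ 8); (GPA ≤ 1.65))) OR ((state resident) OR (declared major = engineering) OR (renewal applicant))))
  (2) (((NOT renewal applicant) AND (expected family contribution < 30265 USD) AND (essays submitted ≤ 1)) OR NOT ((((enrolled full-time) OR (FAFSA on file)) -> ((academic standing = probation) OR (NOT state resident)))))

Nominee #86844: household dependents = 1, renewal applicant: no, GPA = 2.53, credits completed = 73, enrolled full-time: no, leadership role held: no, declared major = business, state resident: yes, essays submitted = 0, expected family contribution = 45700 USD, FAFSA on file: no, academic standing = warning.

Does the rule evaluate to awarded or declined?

Declined

Atomic conditions:
  leadership role held: no → false
  credits completed ≥ 103: 73 ≥ 103 is false
  household dependents ≥ 8: 1 ≥ 8 is false
  GPA ≤ 1.65: 2.53 ≤ 1.65 is false
  state resident: yes → true
  declared major = engineering: business == engineering is false
  renewal applicant: no → false
  NOT renewal applicant: no → true
  expected family contribution < 30265 USD: 45700 < 30265 is false
  essays submitted ≤ 1: 0 ≤ 1 is true
  enrolled full-time: no → false
  FAFSA on file: no → false
  academic standing = probation: warning == probation is false
  NOT state resident: yes → false
Combine:
[1.1.1.1] false OR false = false
[1.1.1] NOT false = true
[1.1.2.1] exactly-one(false, false) = false
[1.1.2] NOT false = true
[1.1.3] true OR false OR false = true
[1.1] true OR true OR true = true
[1] NOT true = false
[2.1] true AND false AND true = false
[2.2.1.1] false OR false = false
[2.2.1.2] false OR false = false
[2.2.1] false → false (antecedent false ⇒ implication holds) = true
[2.2] NOT true = false
[2] false OR false = false
[root] false OR false = false
Overall: false → declined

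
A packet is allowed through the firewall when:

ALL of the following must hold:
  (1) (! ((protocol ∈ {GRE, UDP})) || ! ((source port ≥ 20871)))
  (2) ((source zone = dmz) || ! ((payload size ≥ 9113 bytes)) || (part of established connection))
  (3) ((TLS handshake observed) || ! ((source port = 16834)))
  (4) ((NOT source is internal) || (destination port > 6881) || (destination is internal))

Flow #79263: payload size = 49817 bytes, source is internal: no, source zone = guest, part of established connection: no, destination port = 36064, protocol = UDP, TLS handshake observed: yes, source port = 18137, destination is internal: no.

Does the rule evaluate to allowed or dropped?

Dropped

Atomic conditions:
  protocol ∈ {GRE, UDP}: UDP is in the set → true
  source port ≥ 20871: 18137 ≥ 20871 is false
  source zone = dmz: guest == dmz is false
  payload size ≥ 9113 bytes: 49817 ≥ 9113 is true
  part of established connection: no → false
  TLS handshake observed: yes → true
  source port = 16834: 18137 == 16834 is false
  NOT source is internal: no → true
  destination port > 6881: 36064 > 6881 is true
  destination is internal: no → false
Combine:
[1.1] NOT true = false
[1.2] NOT false = true
[1] false OR true = true
[2.2] NOT true = false
[2] false OR false OR false = false
[3.2] NOT false = true
[3] true OR true = true
[4] true OR true OR false = true
[root] true AND false AND true AND true = false
Overall: false → dropped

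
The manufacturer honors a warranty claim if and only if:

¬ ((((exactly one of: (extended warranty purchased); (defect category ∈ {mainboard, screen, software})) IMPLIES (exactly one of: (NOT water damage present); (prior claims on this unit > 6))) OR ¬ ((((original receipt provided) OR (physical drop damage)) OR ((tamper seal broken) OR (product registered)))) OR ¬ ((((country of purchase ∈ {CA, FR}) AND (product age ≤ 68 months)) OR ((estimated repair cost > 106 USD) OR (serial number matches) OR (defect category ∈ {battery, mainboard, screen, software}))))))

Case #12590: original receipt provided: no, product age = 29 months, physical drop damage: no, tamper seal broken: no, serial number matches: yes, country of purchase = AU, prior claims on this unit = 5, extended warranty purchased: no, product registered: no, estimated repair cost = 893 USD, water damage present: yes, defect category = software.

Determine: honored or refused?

Refused

Atomic conditions:
  extended warranty purchased: no → false
  defect category ∈ {mainboard, screen, software}: software is in the set → true
  NOT water damage present: yes → false
  prior claims on this unit > 6: 5 > 6 is false
  original receipt provided: no → false
  physical drop damage: no → false
  tamper seal broken: no → false
  product registered: no → false
  country of purchase ∈ {CA, FR}: AU is not in the set → false
  product age ≤ 68 months: 29 ≤ 68 is true
  estimated repair cost > 106 USD: 893 > 106 is true
  serial number matches: yes → true
  defect category ∈ {battery, mainboard, screen, software}: software is in the set → true
Combine:
[1.1.1] exactly-one(false, true) = true
[1.1.2] exactly-one(false, false) = false
[1.1] true → false = false
[1.2.1.1] false OR false = false
[1.2.1.2] false OR false = false
[1.2.1] false OR false = false
[1.2] NOT false = true
[1.3.1.1] false AND true = false
[1.3.1.2] true OR true OR true = true
[1.3.1] false OR true = true
[1.3] NOT true = false
[1] false OR true OR false = true
[root] NOT true = false
Overall: false → refused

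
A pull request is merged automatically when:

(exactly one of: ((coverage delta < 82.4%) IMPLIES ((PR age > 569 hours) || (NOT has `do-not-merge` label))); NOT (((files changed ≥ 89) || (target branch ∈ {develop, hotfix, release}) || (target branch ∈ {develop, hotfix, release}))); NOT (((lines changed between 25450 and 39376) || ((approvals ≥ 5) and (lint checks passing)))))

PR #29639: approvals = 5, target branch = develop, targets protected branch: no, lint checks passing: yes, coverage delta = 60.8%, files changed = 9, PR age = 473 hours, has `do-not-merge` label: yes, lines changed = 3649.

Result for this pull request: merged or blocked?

Atomic conditions:
  coverage delta < 82.4%: 60.8 < 82.4 is true
  PR age > 569 hours: 473 > 569 is false
  NOT has `do-not-merge` label: yes → false
  files changed ≥ 89: 9 ≥ 89 is false
  target branch ∈ {develop, hotfix, release}: develop is in the set → true
  lines changed between 25450 and 39376: 3649 in [25450, 39376] is false
  approvals ≥ 5: 5 ≥ 5 is true
  lint checks passing: yes → true
Combine:
[1.2] false OR false = false
[1] true → false = false
[2.1] false OR true OR true = true
[2] NOT true = false
[3.1.2] true AND true = true
[3.1] false OR true = true
[3] NOT true = false
[root] exactly-one(false, false, false) = false
Overall: false → blocked

Blocked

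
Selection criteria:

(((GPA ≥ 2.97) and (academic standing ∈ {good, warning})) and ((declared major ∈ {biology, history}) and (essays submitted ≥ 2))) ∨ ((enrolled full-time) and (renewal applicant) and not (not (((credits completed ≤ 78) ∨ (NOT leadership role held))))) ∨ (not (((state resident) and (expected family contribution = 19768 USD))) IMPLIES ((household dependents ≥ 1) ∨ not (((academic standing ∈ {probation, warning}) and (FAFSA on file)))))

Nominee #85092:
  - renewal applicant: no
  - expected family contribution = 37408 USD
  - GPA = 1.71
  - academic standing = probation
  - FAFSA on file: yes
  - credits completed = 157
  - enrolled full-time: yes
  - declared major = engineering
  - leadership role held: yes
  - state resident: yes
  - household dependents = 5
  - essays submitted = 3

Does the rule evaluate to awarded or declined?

Awarded

Atomic conditions:
  GPA ≥ 2.97: 1.71 ≥ 2.97 is false
  academic standing ∈ {good, warning}: probation is not in the set → false
  declared major ∈ {biology, history}: engineering is not in the set → false
  essays submitted ≥ 2: 3 ≥ 2 is true
  enrolled full-time: yes → true
  renewal applicant: no → false
  credits completed ≤ 78: 157 ≤ 78 is false
  NOT leadership role held: yes → false
  state resident: yes → true
  expected family contribution = 19768 USD: 37408 == 19768 is false
  household dependents ≥ 1: 5 ≥ 1 is true
  academic standing ∈ {probation, warning}: probation is in the set → true
  FAFSA on file: yes → true
Combine:
[1.1] false AND false = false
[1.2] false AND true = false
[1] false AND false = false
[2.3.1.1] false OR false = false
[2.3.1] NOT false = true
[2.3] NOT true = false
[2] true AND false AND false = false
[3.1.1] true AND false = false
[3.1] NOT false = true
[3.2.2.1] true AND true = true
[3.2.2] NOT true = false
[3.2] true OR false = true
[3] true → true = true
[root] false OR false OR true = true
Overall: true → awarded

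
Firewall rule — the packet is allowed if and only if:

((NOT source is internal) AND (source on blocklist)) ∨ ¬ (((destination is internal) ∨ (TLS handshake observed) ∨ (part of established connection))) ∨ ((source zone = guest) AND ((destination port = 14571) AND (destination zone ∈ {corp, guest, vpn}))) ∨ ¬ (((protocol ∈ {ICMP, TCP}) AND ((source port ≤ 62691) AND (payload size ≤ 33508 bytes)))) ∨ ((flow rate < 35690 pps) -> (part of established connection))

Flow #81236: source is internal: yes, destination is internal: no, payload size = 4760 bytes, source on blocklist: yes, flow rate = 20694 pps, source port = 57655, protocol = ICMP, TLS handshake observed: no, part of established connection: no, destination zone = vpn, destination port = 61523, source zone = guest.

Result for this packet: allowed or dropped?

Allowed

Atomic conditions:
  NOT source is internal: yes → false
  source on blocklist: yes → true
  destination is internal: no → false
  TLS handshake observed: no → false
  part of established connection: no → false
  source zone = guest: guest == guest is true
  destination port = 14571: 61523 == 14571 is false
  destination zone ∈ {corp, guest, vpn}: vpn is in the set → true
  protocol ∈ {ICMP, TCP}: ICMP is in the set → true
  source port ≤ 62691: 57655 ≤ 62691 is true
  payload size ≤ 33508 bytes: 4760 ≤ 33508 is true
  flow rate < 35690 pps: 20694 < 35690 is true
Combine:
[1] false AND true = false
[2.1] false OR false OR false = false
[2] NOT false = true
[3.2] false AND true = false
[3] true AND false = false
[4.1.2] true AND true = true
[4.1] true AND true = true
[4] NOT true = false
[5] true → false = false
[root] false OR true OR false OR false OR false = true
Overall: true → allowed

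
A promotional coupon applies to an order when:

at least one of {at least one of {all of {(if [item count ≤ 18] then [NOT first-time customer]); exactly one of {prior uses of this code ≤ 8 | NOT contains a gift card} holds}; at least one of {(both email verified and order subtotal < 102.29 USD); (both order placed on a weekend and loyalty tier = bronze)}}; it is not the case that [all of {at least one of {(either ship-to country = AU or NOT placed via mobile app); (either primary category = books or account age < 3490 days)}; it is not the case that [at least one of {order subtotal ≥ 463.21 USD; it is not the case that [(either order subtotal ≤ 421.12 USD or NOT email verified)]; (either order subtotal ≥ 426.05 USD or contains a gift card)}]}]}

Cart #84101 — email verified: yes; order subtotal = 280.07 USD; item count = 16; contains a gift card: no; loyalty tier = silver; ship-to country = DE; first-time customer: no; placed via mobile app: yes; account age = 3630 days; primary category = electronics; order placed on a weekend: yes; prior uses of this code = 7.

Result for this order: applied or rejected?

Atomic conditions:
  item count ≤ 18: 16 ≤ 18 is true
  NOT first-time customer: no → true
  prior uses of this code ≤ 8: 7 ≤ 8 is true
  NOT contains a gift card: no → true
  email verified: yes → true
  order subtotal < 102.29 USD: 280.07 < 102.29 is false
  order placed on a weekend: yes → true
  loyalty tier = bronze: silver == bronze is false
  ship-to country = AU: DE == AU is false
  NOT placed via mobile app: yes → false
  primary category = books: electronics == books is false
  account age < 3490 days: 3630 < 3490 is false
  order subtotal ≥ 463.21 USD: 280.07 ≥ 463.21 is false
  order subtotal ≤ 421.12 USD: 280.07 ≤ 421.12 is true
  NOT email verified: yes → false
  order subtotal ≥ 426.05 USD: 280.07 ≥ 426.05 is false
  contains a gift card: no → false
Combine:
[1.1.1] true → true = true
[1.1.2] exactly-one(true, true) = false
[1.1] true AND false = false
[1.2.1] true AND false = false
[1.2.2] true AND false = false
[1.2] false OR false = false
[1] false OR false = false
[2.1.1.1] false OR false = false
[2.1.1.2] false OR false = false
[2.1.1] false OR false = false
[2.1.2.1.2.1] true OR false = true
[2.1.2.1.2] NOT true = false
[2.1.2.1.3] false OR false = false
[2.1.2.1] false OR false OR false = false
[2.1.2] NOT false = true
[2.1] false AND true = false
[2] NOT false = true
[root] false OR true = true
Overall: true → applied

Applied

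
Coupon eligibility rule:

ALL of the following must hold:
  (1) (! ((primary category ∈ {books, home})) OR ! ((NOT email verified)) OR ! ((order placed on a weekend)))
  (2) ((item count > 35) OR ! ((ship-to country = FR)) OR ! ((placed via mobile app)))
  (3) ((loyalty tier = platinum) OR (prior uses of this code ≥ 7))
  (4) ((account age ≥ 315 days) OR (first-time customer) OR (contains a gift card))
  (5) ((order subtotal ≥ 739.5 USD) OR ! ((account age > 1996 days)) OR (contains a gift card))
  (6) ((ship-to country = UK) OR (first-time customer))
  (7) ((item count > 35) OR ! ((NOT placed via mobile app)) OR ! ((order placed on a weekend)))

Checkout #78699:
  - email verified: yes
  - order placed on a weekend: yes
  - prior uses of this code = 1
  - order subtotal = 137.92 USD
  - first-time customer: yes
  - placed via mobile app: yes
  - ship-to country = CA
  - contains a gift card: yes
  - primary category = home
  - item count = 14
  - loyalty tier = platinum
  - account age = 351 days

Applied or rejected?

Applied

Atomic conditions:
  primary category ∈ {books, home}: home is in the set → true
  NOT email verified: yes → false
  order placed on a weekend: yes → true
  item count > 35: 14 > 35 is false
  ship-to country = FR: CA == FR is false
  placed via mobile app: yes → true
  loyalty tier = platinum: platinum == platinum is true
  prior uses of this code ≥ 7: 1 ≥ 7 is false
  account age ≥ 315 days: 351 ≥ 315 is true
  first-time customer: yes → true
  contains a gift card: yes → true
  order subtotal ≥ 739.5 USD: 137.92 ≥ 739.5 is false
  account age > 1996 days: 351 > 1996 is false
  ship-to country = UK: CA == UK is false
  NOT placed via mobile app: yes → false
Combine:
[1.1] NOT true = false
[1.2] NOT false = true
[1.3] NOT true = false
[1] false OR true OR false = true
[2.2] NOT false = true
[2.3] NOT true = false
[2] false OR true OR false = true
[3] true OR false = true
[4] true OR true OR true = true
[5.2] NOT false = true
[5] false OR true OR true = true
[6] false OR true = true
[7.2] NOT false = true
[7.3] NOT true = false
[7] false OR true OR false = true
[root] true AND true AND true AND true AND true AND true AND true = true
Overall: true → applied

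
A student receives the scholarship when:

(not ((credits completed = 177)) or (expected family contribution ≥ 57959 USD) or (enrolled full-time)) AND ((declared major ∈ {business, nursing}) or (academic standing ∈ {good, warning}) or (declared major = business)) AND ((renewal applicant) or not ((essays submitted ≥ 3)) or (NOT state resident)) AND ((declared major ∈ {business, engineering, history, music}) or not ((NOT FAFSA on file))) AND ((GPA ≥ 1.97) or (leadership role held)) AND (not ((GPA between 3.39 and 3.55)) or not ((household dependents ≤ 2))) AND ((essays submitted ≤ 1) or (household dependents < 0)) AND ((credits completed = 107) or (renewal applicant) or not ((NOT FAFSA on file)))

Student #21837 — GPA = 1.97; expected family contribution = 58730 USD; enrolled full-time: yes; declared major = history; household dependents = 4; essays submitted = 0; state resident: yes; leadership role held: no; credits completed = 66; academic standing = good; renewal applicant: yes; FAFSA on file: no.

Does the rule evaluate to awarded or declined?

Awarded

Atomic conditions:
  credits completed = 177: 66 == 177 is false
  expected family contribution ≥ 57959 USD: 58730 ≥ 57959 is true
  enrolled full-time: yes → true
  declared major ∈ {business, nursing}: history is not in the set → false
  academic standing ∈ {good, warning}: good is in the set → true
  declared major = business: history == business is false
  renewal applicant: yes → true
  essays submitted ≥ 3: 0 ≥ 3 is false
  NOT state resident: yes → false
  declared major ∈ {business, engineering, history, music}: history is in the set → true
  NOT FAFSA on file: no → true
  GPA ≥ 1.97: 1.97 ≥ 1.97 is true
  leadership role held: no → false
  GPA between 3.39 and 3.55: 1.97 in [3.39, 3.55] is false
  household dependents ≤ 2: 4 ≤ 2 is false
  essays submitted ≤ 1: 0 ≤ 1 is true
  household dependents < 0: 4 < 0 is false
  credits completed = 107: 66 == 107 is false
Combine:
[1.1] NOT false = true
[1] true OR true OR true = true
[2] false OR true OR false = true
[3.2] NOT false = true
[3] true OR true OR false = true
[4.2] NOT true = false
[4] true OR false = true
[5] true OR false = true
[6.1] NOT false = true
[6.2] NOT false = true
[6] true OR true = true
[7] true OR false = true
[8.3] NOT true = false
[8] false OR true OR false = true
[root] true AND true AND true AND true AND true AND true AND true AND true = true
Overall: true → awarded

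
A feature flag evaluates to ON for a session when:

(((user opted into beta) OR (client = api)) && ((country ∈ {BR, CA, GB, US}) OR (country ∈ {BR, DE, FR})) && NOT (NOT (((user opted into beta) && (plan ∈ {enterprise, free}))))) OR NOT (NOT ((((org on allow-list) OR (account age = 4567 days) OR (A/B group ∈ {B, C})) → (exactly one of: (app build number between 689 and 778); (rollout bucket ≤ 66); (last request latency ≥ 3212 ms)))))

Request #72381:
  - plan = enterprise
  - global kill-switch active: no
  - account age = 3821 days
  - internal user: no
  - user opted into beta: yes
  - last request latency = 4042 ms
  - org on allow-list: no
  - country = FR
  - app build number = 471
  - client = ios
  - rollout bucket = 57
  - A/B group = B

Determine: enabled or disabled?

Atomic conditions:
  user opted into beta: yes → true
  client = api: ios == api is false
  country ∈ {BR, CA, GB, US}: FR is not in the set → false
  country ∈ {BR, DE, FR}: FR is in the set → true
  plan ∈ {enterprise, free}: enterprise is in the set → true
  org on allow-list: no → false
  account age = 4567 days: 3821 == 4567 is false
  A/B group ∈ {B, C}: B is in the set → true
  app build number between 689 and 778: 471 in [689, 778] is false
  rollout bucket ≤ 66: 57 ≤ 66 is true
  last request latency ≥ 3212 ms: 4042 ≥ 3212 is true
Combine:
[1.1] true OR false = true
[1.2] false OR true = true
[1.3.1.1] true AND true = true
[1.3.1] NOT true = false
[1.3] NOT false = true
[1] true AND true AND true = true
[2.1.1.1] false OR false OR true = true
[2.1.1.2] exactly-one(false, true, true) = false
[2.1.1] true → false = false
[2.1] NOT false = true
[2] NOT true = false
[root] true OR false = true
Overall: true → enabled

Enabled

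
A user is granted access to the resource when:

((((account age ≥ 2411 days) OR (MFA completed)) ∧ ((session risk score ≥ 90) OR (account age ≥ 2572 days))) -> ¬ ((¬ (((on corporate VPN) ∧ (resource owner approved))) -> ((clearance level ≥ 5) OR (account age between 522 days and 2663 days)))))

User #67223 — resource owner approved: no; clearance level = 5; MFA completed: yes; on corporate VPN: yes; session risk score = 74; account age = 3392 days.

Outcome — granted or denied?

Atomic conditions:
  account age ≥ 2411 days: 3392 ≥ 2411 is true
  MFA completed: yes → true
  session risk score ≥ 90: 74 ≥ 90 is false
  account age ≥ 2572 days: 3392 ≥ 2572 is true
  on corporate VPN: yes → true
  resource owner approved: no → false
  clearance level ≥ 5: 5 ≥ 5 is true
  account age between 522 days and 2663 days: 3392 in [522, 2663] is false
Combine:
[1.1] true OR true = true
[1.2] false OR true = true
[1] true AND true = true
[2.1.1.1] true AND false = false
[2.1.1] NOT false = true
[2.1.2] true OR false = true
[2.1] true → true = true
[2] NOT true = false
[root] true → false = false
Overall: false → denied

Denied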